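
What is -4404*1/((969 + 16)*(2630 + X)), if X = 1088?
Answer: -2202/1831115 ≈ -0.0012025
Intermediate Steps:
-4404*1/((969 + 16)*(2630 + X)) = -4404*1/((969 + 16)*(2630 + 1088)) = -4404/(3718*985) = -4404/3662230 = -4404*1/3662230 = -2202/1831115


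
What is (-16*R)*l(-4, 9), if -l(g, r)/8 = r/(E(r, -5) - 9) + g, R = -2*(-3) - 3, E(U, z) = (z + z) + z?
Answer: -1680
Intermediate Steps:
E(U, z) = 3*z (E(U, z) = 2*z + z = 3*z)
R = 3 (R = 6 - 3 = 3)
l(g, r) = -8*g + r/3 (l(g, r) = -8*(r/(3*(-5) - 9) + g) = -8*(r/(-15 - 9) + g) = -8*(r/(-24) + g) = -8*(-r/24 + g) = -8*(g - r/24) = -8*g + r/3)
(-16*R)*l(-4, 9) = (-16*3)*(-8*(-4) + (⅓)*9) = -48*(32 + 3) = -48*35 = -1680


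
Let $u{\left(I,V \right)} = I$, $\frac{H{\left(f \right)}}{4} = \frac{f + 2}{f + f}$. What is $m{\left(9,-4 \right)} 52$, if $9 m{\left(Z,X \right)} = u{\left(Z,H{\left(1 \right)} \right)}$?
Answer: $52$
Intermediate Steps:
$H{\left(f \right)} = \frac{2 \left(2 + f\right)}{f}$ ($H{\left(f \right)} = 4 \frac{f + 2}{f + f} = 4 \frac{2 + f}{2 f} = \frac{2 \left(2 + f\right)}{f}$)
$m{\left(Z,X \right)} = \frac{Z}{9}$
$m{\left(9,-4 \right)} 52 = \frac{1}{9} \cdot 9 \cdot 52 = 1 \cdot 52 = 52$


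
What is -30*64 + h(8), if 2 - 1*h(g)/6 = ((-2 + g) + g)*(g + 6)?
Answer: -3084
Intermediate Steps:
h(g) = 12 - 6*(-2 + 2*g)*(6 + g) (h(g) = 12 - 6*((-2 + g) + g)*(g + 6) = 12 - 6*(-2 + 2*g)*(6 + g))
-30*64 + h(8) = -30*64 + (84 - 60*8 - 12*8²) = -1920 + (84 - 480 - 12*64) = -1920 + (84 - 480 - 768) = -1920 - 1164 = -3084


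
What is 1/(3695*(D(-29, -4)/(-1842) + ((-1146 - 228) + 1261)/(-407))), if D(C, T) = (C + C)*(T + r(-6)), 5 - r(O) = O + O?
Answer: 374847/951506840 ≈ 0.00039395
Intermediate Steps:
r(O) = 5 - 2*O (r(O) = 5 - (O + O) = 5 - 2*O)
D(C, T) = 2*C*(17 + T) (D(C, T) = (C + C)*(T + (5 - 2*(-6))) = (2*C)*(T + (5 + 12)) = (2*C)*(T + 17) = (2*C)*(17 + T) = 2*C*(17 + T))
1/(3695*(D(-29, -4)/(-1842) + ((-1146 - 228) + 1261)/(-407))) = 1/(3695*((2*(-29)*(17 - 4))/(-1842) + ((-1146 - 228) + 1261)/(-407))) = 1/(3695*((2*(-29)*13)*(-1/1842) + (-1374 + 1261)*(-1/407))) = 1/(3695*(-754*(-1/1842) - 113*(-1/407))) = 1/(3695*(377/921 + 113/407)) = 1/(3695*(257512/374847)) = (1/3695)*(374847/257512) = 374847/951506840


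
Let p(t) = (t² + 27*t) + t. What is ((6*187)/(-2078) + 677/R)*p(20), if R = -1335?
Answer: -92949632/92471 ≈ -1005.2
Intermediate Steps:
p(t) = t² + 28*t
((6*187)/(-2078) + 677/R)*p(20) = ((6*187)/(-2078) + 677/(-1335))*(20*(28 + 20)) = (1122*(-1/2078) + 677*(-1/1335))*(20*48) = (-561/1039 - 677/1335)*960 = -1452338/1387065*960 = -92949632/92471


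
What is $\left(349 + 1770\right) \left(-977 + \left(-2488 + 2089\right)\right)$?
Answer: $-2915744$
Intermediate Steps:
$\left(349 + 1770\right) \left(-977 + \left(-2488 + 2089\right)\right) = 2119 \left(-977 - 399\right) = 2119 \left(-1376\right) = -2915744$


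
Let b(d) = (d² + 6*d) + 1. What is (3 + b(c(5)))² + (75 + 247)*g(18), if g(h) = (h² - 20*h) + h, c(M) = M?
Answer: -2315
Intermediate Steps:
g(h) = h² - 19*h
b(d) = 1 + d² + 6*d
(3 + b(c(5)))² + (75 + 247)*g(18) = (3 + (1 + 5² + 6*5))² + (75 + 247)*(18*(-19 + 18)) = (3 + (1 + 25 + 30))² + 322*(18*(-1)) = (3 + 56)² + 322*(-18) = 59² - 5796 = 3481 - 5796 = -2315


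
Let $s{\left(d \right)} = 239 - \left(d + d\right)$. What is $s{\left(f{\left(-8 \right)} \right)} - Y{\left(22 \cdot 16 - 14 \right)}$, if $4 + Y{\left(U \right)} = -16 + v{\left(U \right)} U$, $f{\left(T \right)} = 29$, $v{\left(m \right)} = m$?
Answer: $-114043$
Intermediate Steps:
$Y{\left(U \right)} = -20 + U^{2}$ ($Y{\left(U \right)} = -4 + \left(-16 + U U\right) = -4 + \left(-16 + U^{2}\right) = -20 + U^{2}$)
$s{\left(d \right)} = 239 - 2 d$
$s{\left(f{\left(-8 \right)} \right)} - Y{\left(22 \cdot 16 - 14 \right)} = \left(239 - 58\right) - \left(-20 + \left(22 \cdot 16 - 14\right)^{2}\right) = \left(239 - 58\right) - \left(-20 + \left(352 - 14\right)^{2}\right) = 181 - \left(-20 + 338^{2}\right) = 181 - \left(-20 + 114244\right) = 181 - 114224 = -114043$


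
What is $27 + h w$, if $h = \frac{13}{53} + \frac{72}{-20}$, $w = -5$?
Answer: $\frac{2320}{53} \approx 43.774$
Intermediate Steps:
$h = - \frac{889}{265}$ ($h = 13 \cdot \frac{1}{53} + 72 \left(- \frac{1}{20}\right) = \frac{13}{53} - \frac{18}{5} = - \frac{889}{265} \approx -3.3547$)
$27 + h w = 27 - - \frac{889}{53} = 27 + \frac{889}{53} = \frac{2320}{53}$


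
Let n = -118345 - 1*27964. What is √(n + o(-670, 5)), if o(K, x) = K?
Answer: 3*I*√16331 ≈ 383.38*I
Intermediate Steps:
n = -146309 (n = -118345 - 27964 = -146309)
√(n + o(-670, 5)) = √(-146309 - 670) = √(-146979) = 3*I*√16331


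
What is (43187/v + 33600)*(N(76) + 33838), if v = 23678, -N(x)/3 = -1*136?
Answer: 13623469529401/11839 ≈ 1.1507e+9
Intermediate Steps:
N(x) = 408 (N(x) = -(-3)*136 = -3*(-136) = 408)
(43187/v + 33600)*(N(76) + 33838) = (43187/23678 + 33600)*(408 + 33838) = (43187*(1/23678) + 33600)*34246 = (43187/23678 + 33600)*34246 = (795623987/23678)*34246 = 13623469529401/11839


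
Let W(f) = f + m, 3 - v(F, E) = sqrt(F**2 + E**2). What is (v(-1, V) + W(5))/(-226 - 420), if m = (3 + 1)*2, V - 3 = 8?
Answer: -8/323 + sqrt(122)/646 ≈ -0.0076697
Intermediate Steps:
V = 11 (V = 3 + 8 = 11)
v(F, E) = 3 - sqrt(E**2 + F**2) (v(F, E) = 3 - sqrt(F**2 + E**2) = 3 - sqrt(E**2 + F**2))
m = 8 (m = 4*2 = 8)
W(f) = 8 + f (W(f) = f + 8 = 8 + f)
(v(-1, V) + W(5))/(-226 - 420) = ((3 - sqrt(11**2 + (-1)**2)) + (8 + 5))/(-226 - 420) = ((3 - sqrt(121 + 1)) + 13)/(-646) = ((3 - sqrt(122)) + 13)*(-1/646) = (16 - sqrt(122))*(-1/646) = -8/323 + sqrt(122)/646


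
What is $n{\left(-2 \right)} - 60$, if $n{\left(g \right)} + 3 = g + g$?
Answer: $-67$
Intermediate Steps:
$n{\left(g \right)} = -3 + 2 g$ ($n{\left(g \right)} = -3 + \left(g + g\right) = -3 + 2 g$)
$n{\left(-2 \right)} - 60 = \left(-3 + 2 \left(-2\right)\right) - 60 = \left(-3 - 4\right) - 60 = -7 - 60 = -67$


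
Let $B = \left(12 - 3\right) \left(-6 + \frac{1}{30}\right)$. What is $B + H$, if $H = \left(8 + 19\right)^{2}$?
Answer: $\frac{6753}{10} \approx 675.3$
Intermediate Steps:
$H = 729$ ($H = 27^{2} = 729$)
$B = - \frac{537}{10}$ ($B = 9 \left(-6 + \frac{1}{30}\right) = 9 \left(- \frac{179}{30}\right) = - \frac{537}{10} \approx -53.7$)
$B + H = - \frac{537}{10} + 729 = \frac{6753}{10}$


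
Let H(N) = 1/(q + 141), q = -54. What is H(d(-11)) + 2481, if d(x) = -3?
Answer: 215848/87 ≈ 2481.0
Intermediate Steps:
H(N) = 1/87 (H(N) = 1/(-54 + 141) = 1/87)
H(d(-11)) + 2481 = 1/87 + 2481 = 215848/87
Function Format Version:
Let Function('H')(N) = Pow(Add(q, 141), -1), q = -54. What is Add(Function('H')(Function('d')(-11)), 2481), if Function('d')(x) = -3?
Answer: Rational(215848, 87) ≈ 2481.0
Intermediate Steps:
Function('H')(N) = Rational(1, 87) (Function('H')(N) = Pow(Add(-54, 141), -1) = Pow(87, -1) = Rational(1, 87))
Add(Function('H')(Function('d')(-11)), 2481) = Add(Rational(1, 87), 2481) = Rational(215848, 87)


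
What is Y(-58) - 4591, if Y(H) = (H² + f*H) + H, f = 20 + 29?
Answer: -4127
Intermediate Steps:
f = 49
Y(H) = H² + 50*H (Y(H) = (H² + 49*H) + H = H² + 50*H)
Y(-58) - 4591 = -58*(50 - 58) - 4591 = -58*(-8) - 4591 = 464 - 4591 = -4127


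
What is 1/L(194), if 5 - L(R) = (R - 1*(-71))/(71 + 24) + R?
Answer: -19/3644 ≈ -0.0052141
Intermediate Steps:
L(R) = 404/95 - 96*R/95 (L(R) = 5 - ((R - 1*(-71))/(71 + 24) + R) = 5 - ((R + 71)/95 + R) = 5 - ((71 + R)*(1/95) + R) = 5 - ((71/95 + R/95) + R) = 5 - (71/95 + 96*R/95) = 5 + (-71/95 - 96*R/95) = 404/95 - 96*R/95)
1/L(194) = 1/(404/95 - 96/95*194) = 1/(404/95 - 18624/95) = 1/(-3644/19) = -19/3644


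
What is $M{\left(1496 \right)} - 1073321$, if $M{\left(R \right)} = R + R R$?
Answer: $1166191$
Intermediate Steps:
$M{\left(R \right)} = R + R^{2}$
$M{\left(1496 \right)} - 1073321 = 1496 \left(1 + 1496\right) - 1073321 = 1496 \cdot 1497 - 1073321 = 2239512 - 1073321 = 1166191$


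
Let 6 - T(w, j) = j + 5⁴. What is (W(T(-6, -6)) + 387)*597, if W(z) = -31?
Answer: 212532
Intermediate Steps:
T(w, j) = -619 - j (T(w, j) = 6 - (j + 5⁴) = 6 - (j + 625) = 6 - (625 + j) = 6 + (-625 - j) = -619 - j)
(W(T(-6, -6)) + 387)*597 = (-31 + 387)*597 = 356*597 = 212532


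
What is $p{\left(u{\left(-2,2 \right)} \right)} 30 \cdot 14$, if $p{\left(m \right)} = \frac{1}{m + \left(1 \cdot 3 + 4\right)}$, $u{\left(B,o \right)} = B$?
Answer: $84$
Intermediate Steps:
$p{\left(m \right)} = \frac{1}{7 + m}$ ($p{\left(m \right)} = \frac{1}{m + \left(3 + 4\right)} = \frac{1}{m + 7} = \frac{1}{7 + m}$)
$p{\left(u{\left(-2,2 \right)} \right)} 30 \cdot 14 = \frac{1}{7 - 2} \cdot 30 \cdot 14 = \frac{1}{5} \cdot 30 \cdot 14 = 6 \cdot 14 = 84$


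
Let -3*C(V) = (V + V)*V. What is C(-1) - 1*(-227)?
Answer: 679/3 ≈ 226.33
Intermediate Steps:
C(V) = -2*V**2/3 (C(V) = -(V + V)*V/3 = -2*V*V/3 = -2*V**2/3)
C(-1) - 1*(-227) = -2/3*(-1)**2 - 1*(-227) = -2/3*1 + 227 = -2/3 + 227 = 679/3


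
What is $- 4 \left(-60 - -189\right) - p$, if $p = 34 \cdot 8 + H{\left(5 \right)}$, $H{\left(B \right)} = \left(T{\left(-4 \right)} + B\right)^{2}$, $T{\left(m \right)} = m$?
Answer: $-789$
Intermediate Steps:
$H{\left(B \right)} = \left(-4 + B\right)^{2}$
$p = 273$ ($p = 34 \cdot 8 + \left(-4 + 5\right)^{2} = 272 + 1^{2} = 272 + 1 = 273$)
$- 4 \left(-60 - -189\right) - p = - 4 \left(-60 - -189\right) - 273 = - 4 \left(-60 + 189\right) - 273 = \left(-4\right) 129 - 273 = -516 - 273 = -789$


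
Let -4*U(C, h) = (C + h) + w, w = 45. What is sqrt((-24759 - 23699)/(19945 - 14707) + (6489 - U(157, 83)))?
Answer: sqrt(19970824533)/1746 ≈ 80.938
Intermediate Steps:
U(C, h) = -45/4 - C/4 - h/4 (U(C, h) = -((C + h) + 45)/4 = -(45 + C + h)/4 = -45/4 - C/4 - h/4)
sqrt((-24759 - 23699)/(19945 - 14707) + (6489 - U(157, 83))) = sqrt((-24759 - 23699)/(19945 - 14707) + (6489 - (-45/4 - 1/4*157 - 1/4*83))) = sqrt(-48458/5238 + (6489 - (-45/4 - 157/4 - 83/4))) = sqrt(-48458*1/5238 + (6489 - 1*(-285/4))) = sqrt(-24229/2619 + (6489 + 285/4)) = sqrt(-24229/2619 + 26241/4) = sqrt(68628263/10476) = sqrt(19970824533)/1746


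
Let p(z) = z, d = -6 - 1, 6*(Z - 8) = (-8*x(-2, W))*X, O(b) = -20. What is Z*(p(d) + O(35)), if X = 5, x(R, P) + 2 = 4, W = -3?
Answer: 144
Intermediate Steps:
x(R, P) = 2 (x(R, P) = -2 + 4 = 2)
Z = -16/3 (Z = 8 + (-8*2*5)/6 = 8 + (-16*5)/6 = 8 + (1/6)*(-80) = 8 - 40/3 = -16/3 ≈ -5.3333)
d = -7
Z*(p(d) + O(35)) = -16*(-7 - 20)/3 = -16/3*(-27) = 144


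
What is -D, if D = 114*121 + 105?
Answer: -13899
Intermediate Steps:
D = 13899 (D = 13794 + 105 = 13899)
-D = -1*13899 = -13899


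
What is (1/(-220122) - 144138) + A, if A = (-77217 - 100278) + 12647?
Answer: -68014616293/220122 ≈ -3.0899e+5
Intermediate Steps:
A = -164848 (A = -177495 + 12647 = -164848)
(1/(-220122) - 144138) + A = (1/(-220122) - 144138) - 164848 = (-1/220122 - 144138) - 164848 = -31727944837/220122 - 164848 = -68014616293/220122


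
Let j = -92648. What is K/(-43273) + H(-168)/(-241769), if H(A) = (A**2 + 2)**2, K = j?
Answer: -3132136898676/951097267 ≈ -3293.2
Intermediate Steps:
K = -92648
H(A) = (2 + A**2)**2
K/(-43273) + H(-168)/(-241769) = -92648/(-43273) + (2 + (-168)**2)**2/(-241769) = -92648*(-1/43273) + (2 + 28224)**2*(-1/241769) = 92648/43273 + 28226**2*(-1/241769) = 92648/43273 + 796707076*(-1/241769) = 92648/43273 - 72427916/21979 = -3132136898676/951097267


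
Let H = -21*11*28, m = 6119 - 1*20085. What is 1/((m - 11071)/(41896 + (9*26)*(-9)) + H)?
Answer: -39790/257386757 ≈ -0.00015459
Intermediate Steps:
m = -13966 (m = 6119 - 20085 = -13966)
H = -6468 (H = -231*28 = -6468)
1/((m - 11071)/(41896 + (9*26)*(-9)) + H) = 1/((-13966 - 11071)/(41896 + (9*26)*(-9)) - 6468) = 1/(-25037/(41896 + 234*(-9)) - 6468) = 1/(-25037/(41896 - 2106) - 6468) = 1/(-25037/39790 - 6468) = 1/(-257386757/39790) = -39790/257386757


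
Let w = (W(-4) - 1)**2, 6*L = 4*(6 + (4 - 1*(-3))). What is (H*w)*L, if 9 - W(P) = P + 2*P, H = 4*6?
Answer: 83200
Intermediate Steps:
L = 26/3 (L = (4*(6 + (4 - 1*(-3))))/6 = (4*(6 + (4 + 3)))/6 = (4*(6 + 7))/6 = (4*13)/6 = (1/6)*52 = 26/3 ≈ 8.6667)
H = 24
W(P) = 9 - 3*P (W(P) = 9 - (P + 2*P) = 9 - 3*P)
w = 400 (w = ((9 - 3*(-4)) - 1)**2 = ((9 + 12) - 1)**2 = (21 - 1)**2 = 20**2 = 400)
(H*w)*L = (24*400)*(26/3) = 9600*(26/3) = 83200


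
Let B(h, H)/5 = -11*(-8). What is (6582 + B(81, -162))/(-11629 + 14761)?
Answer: 3511/1566 ≈ 2.2420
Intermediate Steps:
B(h, H) = 440 (B(h, H) = 5*(-11*(-8)) = 5*88 = 440)
(6582 + B(81, -162))/(-11629 + 14761) = (6582 + 440)/(-11629 + 14761) = 7022/3132 = 7022*(1/3132) = 3511/1566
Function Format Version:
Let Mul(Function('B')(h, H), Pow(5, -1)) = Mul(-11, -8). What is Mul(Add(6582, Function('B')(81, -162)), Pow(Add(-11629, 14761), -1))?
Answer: Rational(3511, 1566) ≈ 2.2420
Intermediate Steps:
Function('B')(h, H) = 440 (Function('B')(h, H) = Mul(5, Mul(-11, -8)) = Mul(5, 88) = 440)
Mul(Add(6582, Function('B')(81, -162)), Pow(Add(-11629, 14761), -1)) = Mul(Add(6582, 440), Pow(Add(-11629, 14761), -1)) = Mul(7022, Pow(3132, -1)) = Mul(7022, Rational(1, 3132)) = Rational(3511, 1566)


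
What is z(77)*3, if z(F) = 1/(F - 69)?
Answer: 3/8 ≈ 0.37500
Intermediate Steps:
z(F) = 1/(-69 + F)
z(77)*3 = 3/(-69 + 77) = 3/8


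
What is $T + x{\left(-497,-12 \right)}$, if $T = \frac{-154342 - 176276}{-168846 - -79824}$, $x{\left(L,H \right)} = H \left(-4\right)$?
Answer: $\frac{767279}{14837} \approx 51.714$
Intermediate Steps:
$x{\left(L,H \right)} = - 4 H$
$T = \frac{55103}{14837}$ ($T = - \frac{330618}{-168846 + \left(-36465 + 116289\right)} = - \frac{330618}{-168846 + 79824} = - \frac{330618}{-89022} = \left(-330618\right) \left(- \frac{1}{89022}\right) = \frac{55103}{14837} \approx 3.7139$)
$T + x{\left(-497,-12 \right)} = \frac{55103}{14837} - -48 = \frac{55103}{14837} + 48 = \frac{767279}{14837}$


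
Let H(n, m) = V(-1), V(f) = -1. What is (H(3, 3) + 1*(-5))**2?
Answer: 36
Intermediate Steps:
H(n, m) = -1
(H(3, 3) + 1*(-5))**2 = (-1 + 1*(-5))**2 = (-1 - 5)**2 = (-6)**2 = 36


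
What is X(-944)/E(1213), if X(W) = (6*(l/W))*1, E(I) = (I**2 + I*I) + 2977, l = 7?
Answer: -7/463459160 ≈ -1.5104e-8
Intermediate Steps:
E(I) = 2977 + 2*I**2 (E(I) = (I**2 + I**2) + 2977 = 2*I**2 + 2977 = 2977 + 2*I**2)
X(W) = 42/W (X(W) = (6*(7/W))*1 = (42/W)*1 = 42/W)
X(-944)/E(1213) = (42/(-944))/(2977 + 2*1213**2) = (42*(-1/944))/(2977 + 2*1471369) = -21/(472*(2977 + 2942738)) = -21/472/2945715 = -21/472*1/2945715 = -7/463459160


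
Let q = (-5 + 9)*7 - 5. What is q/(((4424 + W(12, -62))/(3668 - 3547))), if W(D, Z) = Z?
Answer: 2783/4362 ≈ 0.63801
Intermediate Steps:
q = 23 (q = 4*7 - 5 = 28 - 5 = 23)
q/(((4424 + W(12, -62))/(3668 - 3547))) = 23/(((4424 - 62)/(3668 - 3547))) = 23/((4362/121)) = 23/((4362*(1/121))) = 23/(4362/121) = 23*(121/4362) = 2783/4362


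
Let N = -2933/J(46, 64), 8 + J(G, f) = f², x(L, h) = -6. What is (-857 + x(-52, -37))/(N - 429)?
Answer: 503992/250955 ≈ 2.0083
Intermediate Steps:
J(G, f) = -8 + f²
N = -419/584 (N = -2933/(-8 + 64²) = -2933/(-8 + 4096) = -2933/4088 = -2933*1/4088 = -419/584 ≈ -0.71747)
(-857 + x(-52, -37))/(N - 429) = (-857 - 6)/(-419/584 - 429) = -863/(-250955/584) = -863*(-584/250955) = 503992/250955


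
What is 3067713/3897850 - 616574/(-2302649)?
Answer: 860652657967/815943673150 ≈ 1.0548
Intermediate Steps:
3067713/3897850 - 616574/(-2302649) = 3067713*(1/3897850) - 616574*(-1/2302649) = 278883/354350 + 616574/2302649 = 860652657967/815943673150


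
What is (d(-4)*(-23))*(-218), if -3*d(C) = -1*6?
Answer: 10028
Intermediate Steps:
d(C) = 2 (d(C) = -(-1)*6/3 = -⅓*(-6) = 2)
(d(-4)*(-23))*(-218) = (2*(-23))*(-218) = -46*(-218) = 10028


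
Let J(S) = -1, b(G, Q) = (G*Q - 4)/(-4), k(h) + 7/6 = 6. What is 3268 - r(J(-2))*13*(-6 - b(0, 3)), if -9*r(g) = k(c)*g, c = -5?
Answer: 179111/54 ≈ 3316.9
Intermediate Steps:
k(h) = 29/6 (k(h) = -7/6 + 6 = 29/6)
b(G, Q) = 1 - G*Q/4 (b(G, Q) = (-4 + G*Q)*(-¼) = 1 - G*Q/4)
r(g) = -29*g/54
3268 - r(J(-2))*13*(-6 - b(0, 3)) = 3268 - -29/54*(-1)*13*(-6 - (1 - ¼*0*3)) = 3268 - (29/54)*13*(-6 - (1 + 0)) = 3268 - 377*(-6 - 1*1)/54 = 3268 - 377*(-6 - 1)/54 = 3268 - 377*(-7)/54 = 3268 - 1*(-2639/54) = 3268 + 2639/54 = 179111/54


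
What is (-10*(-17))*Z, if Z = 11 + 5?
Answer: 2720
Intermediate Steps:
Z = 16
(-10*(-17))*Z = -10*(-17)*16 = 170*16 = 2720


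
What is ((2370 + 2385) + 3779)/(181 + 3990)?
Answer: 8534/4171 ≈ 2.0460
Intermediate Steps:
((2370 + 2385) + 3779)/(181 + 3990) = (4755 + 3779)/4171 = 8534*(1/4171) = 8534/4171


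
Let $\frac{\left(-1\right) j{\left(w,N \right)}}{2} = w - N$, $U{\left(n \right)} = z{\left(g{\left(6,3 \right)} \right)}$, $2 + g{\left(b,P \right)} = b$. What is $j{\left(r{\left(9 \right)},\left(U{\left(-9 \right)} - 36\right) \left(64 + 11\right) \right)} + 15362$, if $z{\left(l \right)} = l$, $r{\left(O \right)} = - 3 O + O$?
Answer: $10598$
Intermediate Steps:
$g{\left(b,P \right)} = -2 + b$
$r{\left(O \right)} = - 2 O$
$U{\left(n \right)} = 4$ ($U{\left(n \right)} = -2 + 6 = 4$)
$j{\left(w,N \right)} = - 2 w + 2 N$ ($j{\left(w,N \right)} = - 2 \left(w - N\right) = - 2 w + 2 N$)
$j{\left(r{\left(9 \right)},\left(U{\left(-9 \right)} - 36\right) \left(64 + 11\right) \right)} + 15362 = \left(- 2 \left(\left(-2\right) 9\right) + 2 \left(4 - 36\right) \left(64 + 11\right)\right) + 15362 = \left(\left(-2\right) \left(-18\right) + 2 \left(\left(-32\right) 75\right)\right) + 15362 = \left(36 + 2 \left(-2400\right)\right) + 15362 = \left(36 - 4800\right) + 15362 = -4764 + 15362 = 10598$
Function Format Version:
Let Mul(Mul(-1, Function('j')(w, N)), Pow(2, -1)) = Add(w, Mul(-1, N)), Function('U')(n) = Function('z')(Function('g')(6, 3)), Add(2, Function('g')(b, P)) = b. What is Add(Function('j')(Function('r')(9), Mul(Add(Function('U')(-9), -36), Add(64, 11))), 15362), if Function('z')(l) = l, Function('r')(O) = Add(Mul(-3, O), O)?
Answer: 10598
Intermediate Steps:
Function('g')(b, P) = Add(-2, b)
Function('r')(O) = Mul(-2, O)
Function('U')(n) = 4 (Function('U')(n) = Add(-2, 6) = 4)
Function('j')(w, N) = Add(Mul(-2, w), Mul(2, N)) (Function('j')(w, N) = Mul(-2, Add(w, Mul(-1, N))) = Add(Mul(-2, w), Mul(2, N)))
Add(Function('j')(Function('r')(9), Mul(Add(Function('U')(-9), -36), Add(64, 11))), 15362) = Add(Add(Mul(-2, Mul(-2, 9)), Mul(2, Mul(Add(4, -36), Add(64, 11)))), 15362) = Add(Add(Mul(-2, -18), Mul(2, Mul(-32, 75))), 15362) = Add(Add(36, Mul(2, -2400)), 15362) = Add(Add(36, -4800), 15362) = Add(-4764, 15362) = 10598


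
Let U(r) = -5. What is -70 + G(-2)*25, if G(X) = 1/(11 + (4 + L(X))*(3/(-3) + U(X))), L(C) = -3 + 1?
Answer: -95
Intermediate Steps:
L(C) = -2
G(X) = -1 (G(X) = 1/(11 + (4 - 2)*(3/(-3) - 5)) = 1/(11 + 2*(3*(-⅓) - 5)) = 1/(11 + 2*(-1 - 5)) = 1/(11 + 2*(-6)) = 1/(11 - 12) = 1/(-1) = -1)
-70 + G(-2)*25 = -70 - 1*25 = -70 - 25 = -95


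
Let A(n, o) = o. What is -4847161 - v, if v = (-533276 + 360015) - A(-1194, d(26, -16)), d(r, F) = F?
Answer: -4673916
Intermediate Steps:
v = -173245 (v = (-533276 + 360015) - 1*(-16) = -173261 + 16 = -173245)
-4847161 - v = -4847161 - 1*(-173245) = -4847161 + 173245 = -4673916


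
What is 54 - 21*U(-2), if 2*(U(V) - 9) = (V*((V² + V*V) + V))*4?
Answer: 369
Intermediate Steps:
U(V) = 9 + 2*V*(V + 2*V²) (U(V) = 9 + ((V*((V² + V*V) + V))*4)/2 = 9 + ((V*((V² + V²) + V))*4)/2 = 9 + ((V*(2*V² + V))*4)/2 = 9 + ((V*(V + 2*V²))*4)/2 = 9 + (4*V*(V + 2*V²))/2 = 9 + 2*V*(V + 2*V²))
54 - 21*U(-2) = 54 - 21*(9 + 2*(-2)² + 4*(-2)³) = 54 - 21*(9 + 2*4 + 4*(-8)) = 54 - 21*(9 + 8 - 32) = 54 - 21*(-15) = 54 + 315 = 369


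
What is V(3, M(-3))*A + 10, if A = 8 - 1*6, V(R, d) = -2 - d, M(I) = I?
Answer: 12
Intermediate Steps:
A = 2 (A = 8 - 6 = 2)
V(3, M(-3))*A + 10 = (-2 - 1*(-3))*2 + 10 = (-2 + 3)*2 + 10 = 1*2 + 10 = 2 + 10 = 12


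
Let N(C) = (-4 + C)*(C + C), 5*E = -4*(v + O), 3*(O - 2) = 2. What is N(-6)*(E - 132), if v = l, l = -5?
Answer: -15616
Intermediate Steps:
O = 8/3 (O = 2 + (1/3)*2 = 2 + 2/3 = 8/3 ≈ 2.6667)
v = -5
E = 28/15 (E = (-4*(-5 + 8/3))/5 = (-4*(-7/3))/5 = (1/5)*(28/3) = 28/15 ≈ 1.8667)
N(C) = 2*C*(-4 + C) (N(C) = (-4 + C)*(2*C) = 2*C*(-4 + C))
N(-6)*(E - 132) = (2*(-6)*(-4 - 6))*(28/15 - 132) = (2*(-6)*(-10))*(-1952/15) = 120*(-1952/15) = -15616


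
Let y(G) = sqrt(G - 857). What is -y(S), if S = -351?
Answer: -2*I*sqrt(302) ≈ -34.756*I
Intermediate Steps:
y(G) = sqrt(-857 + G)
-y(S) = -sqrt(-857 - 351) = -sqrt(-1208) = -2*I*sqrt(302)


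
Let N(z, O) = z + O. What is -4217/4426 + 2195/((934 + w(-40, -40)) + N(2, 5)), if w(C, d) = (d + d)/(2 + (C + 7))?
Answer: 177815703/129464926 ≈ 1.3735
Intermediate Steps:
w(C, d) = 2*d/(9 + C) (w(C, d) = (2*d)/(2 + (7 + C)) = (2*d)/(9 + C) = 2*d/(9 + C))
N(z, O) = O + z
-4217/4426 + 2195/((934 + w(-40, -40)) + N(2, 5)) = -4217/4426 + 2195/((934 + 2*(-40)/(9 - 40)) + (5 + 2)) = -4217*1/4426 + 2195/((934 + 2*(-40)/(-31)) + 7) = -4217/4426 + 2195/((934 + 2*(-40)*(-1/31)) + 7) = -4217/4426 + 2195/((934 + 80/31) + 7) = -4217/4426 + 2195/(29034/31 + 7) = -4217/4426 + 2195/(29251/31) = -4217/4426 + 2195*(31/29251) = -4217/4426 + 68045/29251 = 177815703/129464926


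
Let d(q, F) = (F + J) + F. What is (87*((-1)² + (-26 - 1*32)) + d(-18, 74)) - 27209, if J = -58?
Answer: -32078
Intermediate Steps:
d(q, F) = -58 + 2*F (d(q, F) = (F - 58) + F = (-58 + F) + F = -58 + 2*F)
(87*((-1)² + (-26 - 1*32)) + d(-18, 74)) - 27209 = (87*((-1)² + (-26 - 1*32)) + (-58 + 2*74)) - 27209 = (87*(1 + (-26 - 32)) + (-58 + 148)) - 27209 = (87*(1 - 58) + 90) - 27209 = (87*(-57) + 90) - 27209 = (-4959 + 90) - 27209 = -4869 - 27209 = -32078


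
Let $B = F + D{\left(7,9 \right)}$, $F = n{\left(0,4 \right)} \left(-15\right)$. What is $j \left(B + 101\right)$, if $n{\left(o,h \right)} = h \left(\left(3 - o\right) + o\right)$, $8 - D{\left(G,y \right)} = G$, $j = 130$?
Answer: $-10140$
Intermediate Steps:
$D{\left(G,y \right)} = 8 - G$
$n{\left(o,h \right)} = 3 h$ ($n{\left(o,h \right)} = h 3 = 3 h$)
$F = -180$ ($F = 3 \cdot 4 \left(-15\right) = 12 \left(-15\right) = -180$)
$B = -179$ ($B = -180 + \left(8 - 7\right) = -180 + 1 = -179$)
$j \left(B + 101\right) = 130 \left(-179 + 101\right) = 130 \left(-78\right) = -10140$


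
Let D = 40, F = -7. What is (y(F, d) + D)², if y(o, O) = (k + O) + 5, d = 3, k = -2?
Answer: 2116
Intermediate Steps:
y(o, O) = 3 + O (y(o, O) = (-2 + O) + 5 = 3 + O)
(y(F, d) + D)² = ((3 + 3) + 40)² = (6 + 40)² = 46² = 2116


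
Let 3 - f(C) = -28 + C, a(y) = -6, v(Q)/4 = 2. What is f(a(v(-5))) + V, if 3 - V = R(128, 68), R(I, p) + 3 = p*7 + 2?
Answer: -435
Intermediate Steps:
R(I, p) = -1 + 7*p (R(I, p) = -3 + (p*7 + 2) = -3 + (7*p + 2) = -3 + (2 + 7*p) = -1 + 7*p)
v(Q) = 8 (v(Q) = 4*2 = 8)
V = -472 (V = 3 - (-1 + 7*68) = 3 - (-1 + 476) = 3 - 1*475 = 3 - 475 = -472)
f(C) = 31 - C (f(C) = 3 - (-28 + C) = 3 + (28 - C) = 31 - C)
f(a(v(-5))) + V = (31 - 1*(-6)) - 472 = (31 + 6) - 472 = 37 - 472 = -435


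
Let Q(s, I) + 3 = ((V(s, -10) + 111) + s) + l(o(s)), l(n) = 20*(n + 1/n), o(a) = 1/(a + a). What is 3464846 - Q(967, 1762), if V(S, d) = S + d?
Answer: 3311137568/967 ≈ 3.4241e+6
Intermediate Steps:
o(a) = 1/(2*a)
l(n) = 20*n + 20/n
Q(s, I) = 98 + 10/s + 42*s (Q(s, I) = -3 + ((((s - 10) + 111) + s) + (20*(1/(2*s)) + 20/((1/(2*s))))) = -3 + ((((-10 + s) + 111) + s) + (10/s + 20*(2*s))) = -3 + (((101 + s) + s) + (10/s + 40*s)) = -3 + ((101 + 2*s) + (10/s + 40*s)) = -3 + (101 + 10/s + 42*s) = 98 + 10/s + 42*s)
3464846 - Q(967, 1762) = 3464846 - (98 + 10/967 + 42*967) = 3464846 - (98 + 10*(1/967) + 40614) = 3464846 - (98 + 10/967 + 40614) = 3464846 - 1*39368514/967 = 3464846 - 39368514/967 = 3311137568/967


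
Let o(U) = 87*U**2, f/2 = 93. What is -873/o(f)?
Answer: -97/334428 ≈ -0.00029005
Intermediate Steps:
f = 186 (f = 2*93 = 186)
-873/o(f) = -873/(87*186**2) = -873/(87*34596) = -873/3009852 = -873*1/3009852 = -97/334428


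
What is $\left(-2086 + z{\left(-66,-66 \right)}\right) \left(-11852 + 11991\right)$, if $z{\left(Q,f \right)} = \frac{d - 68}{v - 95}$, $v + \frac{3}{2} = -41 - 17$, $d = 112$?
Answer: $- \frac{89608018}{309} \approx -2.8999 \cdot 10^{5}$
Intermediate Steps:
$v = - \frac{119}{2}$ ($v = - \frac{3}{2} - 58 = - \frac{119}{2} \approx -59.5$)
$z{\left(Q,f \right)} = - \frac{88}{309}$ ($z{\left(Q,f \right)} = \frac{112 - 68}{- \frac{119}{2} - 95} = \frac{44}{- \frac{309}{2}} = 44 \left(- \frac{2}{309}\right) = - \frac{88}{309}$)
$\left(-2086 + z{\left(-66,-66 \right)}\right) \left(-11852 + 11991\right) = \left(-2086 - \frac{88}{309}\right) \left(-11852 + 11991\right) = \left(- \frac{644662}{309}\right) 139 = - \frac{89608018}{309}$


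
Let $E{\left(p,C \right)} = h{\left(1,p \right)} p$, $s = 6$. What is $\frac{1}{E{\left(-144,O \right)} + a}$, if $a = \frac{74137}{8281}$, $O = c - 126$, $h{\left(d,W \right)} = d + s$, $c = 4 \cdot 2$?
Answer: $- \frac{169}{168839} \approx -0.001001$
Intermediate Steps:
$c = 8$
$h{\left(d,W \right)} = 6 + d$ ($h{\left(d,W \right)} = d + 6 = 6 + d$)
$O = -118$ ($O = 8 - 126 = -118$)
$E{\left(p,C \right)} = 7 p$ ($E{\left(p,C \right)} = \left(6 + 1\right) p = 7 p$)
$a = \frac{1513}{169}$ ($a = 74137 \cdot \frac{1}{8281} = \frac{1513}{169} \approx 8.9527$)
$\frac{1}{E{\left(-144,O \right)} + a} = \frac{1}{7 \left(-144\right) + \frac{1513}{169}} = \frac{1}{-1008 + \frac{1513}{169}} = \frac{1}{- \frac{168839}{169}} = - \frac{169}{168839}$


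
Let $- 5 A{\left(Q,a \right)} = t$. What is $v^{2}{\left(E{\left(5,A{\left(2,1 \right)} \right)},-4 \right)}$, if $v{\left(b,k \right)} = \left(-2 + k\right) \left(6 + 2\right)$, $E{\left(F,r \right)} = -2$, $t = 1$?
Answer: $2304$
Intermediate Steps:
$A{\left(Q,a \right)} = - \frac{1}{5}$ ($A{\left(Q,a \right)} = \left(- \frac{1}{5}\right) 1 = - \frac{1}{5}$)
$v{\left(b,k \right)} = -16 + 8 k$ ($v{\left(b,k \right)} = \left(-2 + k\right) 8 = -16 + 8 k$)
$v^{2}{\left(E{\left(5,A{\left(2,1 \right)} \right)},-4 \right)} = \left(-16 + 8 \left(-4\right)\right)^{2} = \left(-16 - 32\right)^{2} = \left(-48\right)^{2} = 2304$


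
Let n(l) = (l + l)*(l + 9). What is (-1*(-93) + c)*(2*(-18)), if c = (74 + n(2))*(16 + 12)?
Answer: -122292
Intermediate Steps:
n(l) = 2*l*(9 + l) (n(l) = (2*l)*(9 + l) = 2*l*(9 + l))
c = 3304 (c = (74 + 2*2*(9 + 2))*(16 + 12) = (74 + 2*2*11)*28 = (74 + 44)*28 = 118*28 = 3304)
(-1*(-93) + c)*(2*(-18)) = (-1*(-93) + 3304)*(2*(-18)) = (93 + 3304)*(-36) = 3397*(-36) = -122292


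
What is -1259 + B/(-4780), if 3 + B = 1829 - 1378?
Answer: -1504617/1195 ≈ -1259.1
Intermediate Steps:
B = 448 (B = -3 + (1829 - 1378) = -3 + 451 = 448)
-1259 + B/(-4780) = -1259 + 448/(-4780) = -1259 + 448*(-1/4780) = -1259 - 112/1195 = -1504617/1195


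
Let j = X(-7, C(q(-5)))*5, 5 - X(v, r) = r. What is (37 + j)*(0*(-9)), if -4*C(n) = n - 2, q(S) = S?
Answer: 0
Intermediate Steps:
C(n) = 1/2 - n/4 (C(n) = -(n - 2)/4 = -(-2 + n)/4 = 1/2 - n/4)
X(v, r) = 5 - r
j = 65/4 (j = (5 - (1/2 - 1/4*(-5)))*5 = (5 - (1/2 + 5/4))*5 = (5 - 1*7/4)*5 = (5 - 7/4)*5 = (13/4)*5 = 65/4 ≈ 16.250)
(37 + j)*(0*(-9)) = (37 + 65/4)*(0*(-9)) = (213/4)*0 = 0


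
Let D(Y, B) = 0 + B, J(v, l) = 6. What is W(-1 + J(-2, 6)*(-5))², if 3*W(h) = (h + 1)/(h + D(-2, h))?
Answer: 25/961 ≈ 0.026015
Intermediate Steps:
D(Y, B) = B
W(h) = (1 + h)/(6*h) (W(h) = ((h + 1)/(h + h))/3 = ((1 + h)/((2*h)))/3 = ((1 + h)*(1/(2*h)))/3 = ((1 + h)/(2*h))/3 = (1 + h)/(6*h))
W(-1 + J(-2, 6)*(-5))² = ((1 + (-1 + 6*(-5)))/(6*(-1 + 6*(-5))))² = ((1 + (-1 - 30))/(6*(-1 - 30)))² = ((⅙)*(1 - 31)/(-31))² = ((⅙)*(-1/31)*(-30))² = (5/31)² = 25/961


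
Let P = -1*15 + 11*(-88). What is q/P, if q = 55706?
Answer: -55706/983 ≈ -56.669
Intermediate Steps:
P = -983 (P = -15 - 968 = -983)
q/P = 55706/(-983) = 55706*(-1/983) = -55706/983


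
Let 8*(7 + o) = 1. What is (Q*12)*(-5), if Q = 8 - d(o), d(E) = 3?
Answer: -300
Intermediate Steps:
o = -55/8 (o = -7 + (⅛)*1 = -7 + ⅛ = -55/8 ≈ -6.8750)
Q = 5 (Q = 8 - 1*3 = 8 - 3 = 5)
(Q*12)*(-5) = (5*12)*(-5) = 60*(-5) = -300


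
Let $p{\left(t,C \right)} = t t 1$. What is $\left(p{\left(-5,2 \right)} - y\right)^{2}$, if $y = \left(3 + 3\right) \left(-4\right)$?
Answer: $2401$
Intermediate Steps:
$y = -24$ ($y = 6 \left(-4\right) = -24$)
$p{\left(t,C \right)} = t^{2}$ ($p{\left(t,C \right)} = t^{2} \cdot 1 = t^{2}$)
$\left(p{\left(-5,2 \right)} - y\right)^{2} = \left(\left(-5\right)^{2} - -24\right)^{2} = \left(25 + 24\right)^{2} = 49^{2} = 2401$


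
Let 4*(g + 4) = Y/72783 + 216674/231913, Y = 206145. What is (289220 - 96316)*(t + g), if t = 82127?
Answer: 29711430081918529830/1875480431 ≈ 1.5842e+10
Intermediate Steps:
g = -22943476993/7501921724 (g = -4 + (206145/72783 + 216674/231913)/4 = -4 + (206145*(1/72783) + 216674*(1/231913))/4 = -4 + (22905/8087 + 216674/231913)/4 = -4 + (¼)*(7064209903/1875480431) = -4 + 7064209903/7501921724 = -22943476993/7501921724 ≈ -3.0583)
(289220 - 96316)*(t + g) = (289220 - 96316)*(82127 - 22943476993/7501921724) = 192904*(616087381949955/7501921724) = 29711430081918529830/1875480431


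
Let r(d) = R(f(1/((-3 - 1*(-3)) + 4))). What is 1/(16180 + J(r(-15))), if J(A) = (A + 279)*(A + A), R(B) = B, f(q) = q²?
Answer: 128/2075505 ≈ 6.1672e-5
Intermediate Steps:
r(d) = 1/16 (r(d) = (1/((-3 - 1*(-3)) + 4))² = (1/((-3 + 3) + 4))² = (1/(0 + 4))² = (1/4)² = (¼)² = 1/16)
J(A) = 2*A*(279 + A) (J(A) = (279 + A)*(2*A) = 2*A*(279 + A))
1/(16180 + J(r(-15))) = 1/(16180 + 2*(1/16)*(279 + 1/16)) = 1/(16180 + 2*(1/16)*(4465/16)) = 1/(16180 + 4465/128) = 1/(2075505/128) = 128/2075505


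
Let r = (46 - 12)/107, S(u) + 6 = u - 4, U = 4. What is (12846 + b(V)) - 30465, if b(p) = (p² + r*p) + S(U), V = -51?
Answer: -1609302/107 ≈ -15040.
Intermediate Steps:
S(u) = -10 + u (S(u) = -6 + (u - 4) = -6 + (-4 + u) = -10 + u)
r = 34/107 (r = 34*(1/107) = 34/107 ≈ 0.31776)
b(p) = -6 + p² + 34*p/107 (b(p) = (p² + 34*p/107) + (-10 + 4) = (p² + 34*p/107) - 6 = -6 + p² + 34*p/107)
(12846 + b(V)) - 30465 = (12846 + (-6 + (-51)² + (34/107)*(-51))) - 30465 = (12846 + (-6 + 2601 - 1734/107)) - 30465 = (12846 + 275931/107) - 30465 = 1650453/107 - 30465 = -1609302/107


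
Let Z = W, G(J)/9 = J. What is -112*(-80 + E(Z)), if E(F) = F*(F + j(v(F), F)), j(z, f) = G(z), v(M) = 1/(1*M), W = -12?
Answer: -8176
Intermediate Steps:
G(J) = 9*J
Z = -12
v(M) = 1/M
j(z, f) = 9*z
E(F) = F*(F + 9/F)
-112*(-80 + E(Z)) = -112*(-80 + (9 + (-12)²)) = -112*(-80 + (9 + 144)) = -112*(-80 + 153) = -112*73 = -8176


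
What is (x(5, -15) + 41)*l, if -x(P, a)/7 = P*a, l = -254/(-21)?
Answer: 143764/21 ≈ 6845.9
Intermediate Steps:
l = 254/21 (l = -254*(-1/21) = 254/21 ≈ 12.095)
x(P, a) = -7*P*a
(x(5, -15) + 41)*l = (-7*5*(-15) + 41)*(254/21) = (525 + 41)*(254/21) = 566*(254/21) = 143764/21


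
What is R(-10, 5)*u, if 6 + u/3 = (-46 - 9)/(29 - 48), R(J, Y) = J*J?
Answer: -17700/19 ≈ -931.58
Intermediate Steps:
R(J, Y) = J²
u = -177/19 (u = -18 + 3*((-46 - 9)/(29 - 48)) = -18 + 3*(-55/(-19)) = -18 + 3*(-55*(-1/19)) = -18 + 3*(55/19) = -18 + 165/19 = -177/19 ≈ -9.3158)
R(-10, 5)*u = (-10)²*(-177/19) = 100*(-177/19) = -17700/19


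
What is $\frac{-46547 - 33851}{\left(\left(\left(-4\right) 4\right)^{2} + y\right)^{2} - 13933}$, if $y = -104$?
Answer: $- \frac{80398}{9171} \approx -8.7665$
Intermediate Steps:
$\frac{-46547 - 33851}{\left(\left(\left(-4\right) 4\right)^{2} + y\right)^{2} - 13933} = \frac{-46547 - 33851}{\left(\left(\left(-4\right) 4\right)^{2} - 104\right)^{2} - 13933} = - \frac{80398}{\left(\left(-16\right)^{2} - 104\right)^{2} - 13933} = - \frac{80398}{\left(256 - 104\right)^{2} - 13933} = - \frac{80398}{152^{2} - 13933} = - \frac{80398}{23104 - 13933} = - \frac{80398}{9171}$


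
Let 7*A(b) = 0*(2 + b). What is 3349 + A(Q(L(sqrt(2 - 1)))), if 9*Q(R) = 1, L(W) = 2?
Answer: 3349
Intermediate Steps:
Q(R) = 1/9 (Q(R) = (1/9)*1 = 1/9)
A(b) = 0 (A(b) = (0*(2 + b))/7 = (1/7)*0 = 0)
3349 + A(Q(L(sqrt(2 - 1)))) = 3349 + 0 = 3349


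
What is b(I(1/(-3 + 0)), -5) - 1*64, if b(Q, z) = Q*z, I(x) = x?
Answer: -187/3 ≈ -62.333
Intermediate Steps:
b(I(1/(-3 + 0)), -5) - 1*64 = -5/(-3 + 0) - 1*64 = -5/(-3) - 64 = -⅓*(-5) - 64 = 5/3 - 64 = -187/3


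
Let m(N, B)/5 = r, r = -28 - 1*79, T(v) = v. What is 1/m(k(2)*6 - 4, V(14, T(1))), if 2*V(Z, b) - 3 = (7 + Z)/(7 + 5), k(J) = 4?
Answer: -1/535 ≈ -0.0018692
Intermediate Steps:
V(Z, b) = 43/24 + Z/24 (V(Z, b) = 3/2 + ((7 + Z)/(7 + 5))/2 = 3/2 + ((7 + Z)/12)/2 = 3/2 + ((7 + Z)*(1/12))/2 = 3/2 + (7/12 + Z/12)/2 = 3/2 + (7/24 + Z/24) = 43/24 + Z/24)
r = -107 (r = -28 - 79 = -107)
m(N, B) = -535 (m(N, B) = 5*(-107) = -535)
1/m(k(2)*6 - 4, V(14, T(1))) = 1/(-535) = -1/535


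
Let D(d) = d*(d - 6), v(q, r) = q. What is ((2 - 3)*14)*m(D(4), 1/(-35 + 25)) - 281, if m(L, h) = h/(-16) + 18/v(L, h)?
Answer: -19967/80 ≈ -249.59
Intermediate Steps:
D(d) = d*(-6 + d)
m(L, h) = 18/L - h/16 (m(L, h) = h/(-16) + 18/L = h*(-1/16) + 18/L = -h/16 + 18/L = 18/L - h/16)
((2 - 3)*14)*m(D(4), 1/(-35 + 25)) - 281 = ((2 - 3)*14)*(18/((4*(-6 + 4))) - 1/(16*(-35 + 25))) - 281 = (-1*14)*(18/((4*(-2))) - 1/16/(-10)) - 281 = -14*(18/(-8) - 1/16*(-⅒)) - 281 = -14*(18*(-⅛) + 1/160) - 281 = -14*(-9/4 + 1/160) - 281 = -14*(-359/160) - 281 = 2513/80 - 281 = -19967/80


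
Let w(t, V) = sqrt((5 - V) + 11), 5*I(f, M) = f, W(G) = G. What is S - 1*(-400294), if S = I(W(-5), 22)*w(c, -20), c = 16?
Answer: 400288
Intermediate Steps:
I(f, M) = f/5
w(t, V) = sqrt(16 - V)
S = -6 (S = ((1/5)*(-5))*sqrt(16 - 1*(-20)) = -sqrt(16 + 20) = -sqrt(36) = -1*6 = -6)
S - 1*(-400294) = -6 - 1*(-400294) = -6 + 400294 = 400288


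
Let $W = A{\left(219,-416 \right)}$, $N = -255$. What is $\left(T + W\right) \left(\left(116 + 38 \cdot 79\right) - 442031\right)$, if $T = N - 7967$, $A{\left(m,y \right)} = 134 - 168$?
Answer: $3623665728$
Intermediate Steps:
$A{\left(m,y \right)} = -34$
$W = -34$
$T = -8222$ ($T = -255 - 7967 = -8222$)
$\left(T + W\right) \left(\left(116 + 38 \cdot 79\right) - 442031\right) = \left(-8222 - 34\right) \left(\left(116 + 38 \cdot 79\right) - 442031\right) = - 8256 \left(\left(116 + 3002\right) - 442031\right) = - 8256 \left(3118 - 442031\right) = \left(-8256\right) \left(-438913\right) = 3623665728$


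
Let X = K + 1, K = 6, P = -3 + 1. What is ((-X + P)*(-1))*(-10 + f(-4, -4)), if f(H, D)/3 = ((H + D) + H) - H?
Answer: -306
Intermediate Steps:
P = -2
f(H, D) = 3*D + 3*H (f(H, D) = 3*(((H + D) + H) - H) = 3*(((D + H) + H) - H) = 3*((D + 2*H) - H) = 3*(D + H) = 3*D + 3*H)
X = 7 (X = 6 + 1 = 7)
((-X + P)*(-1))*(-10 + f(-4, -4)) = ((-1*7 - 2)*(-1))*(-10 + (3*(-4) + 3*(-4))) = ((-7 - 2)*(-1))*(-10 + (-12 - 12)) = (-9*(-1))*(-10 - 24) = 9*(-34) = -306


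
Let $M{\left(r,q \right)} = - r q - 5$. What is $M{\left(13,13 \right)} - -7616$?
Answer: $7442$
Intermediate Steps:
$M{\left(r,q \right)} = -5 - q r$ ($M{\left(r,q \right)} = - q r - 5 = -5 - q r$)
$M{\left(13,13 \right)} - -7616 = \left(-5 - 13 \cdot 13\right) - -7616 = \left(-5 - 169\right) + 7616 = -174 + 7616 = 7442$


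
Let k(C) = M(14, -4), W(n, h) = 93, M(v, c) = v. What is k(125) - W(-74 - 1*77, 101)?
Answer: -79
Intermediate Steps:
k(C) = 14
k(125) - W(-74 - 1*77, 101) = 14 - 1*93 = 14 - 93 = -79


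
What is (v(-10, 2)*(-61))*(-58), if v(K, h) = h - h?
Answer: 0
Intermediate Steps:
v(K, h) = 0
(v(-10, 2)*(-61))*(-58) = (0*(-61))*(-58) = 0*(-58) = 0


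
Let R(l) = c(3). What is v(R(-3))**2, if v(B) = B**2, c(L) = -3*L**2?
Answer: 531441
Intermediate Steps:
R(l) = -27 (R(l) = -3*3**2 = -3*9 = -27)
v(R(-3))**2 = ((-27)**2)**2 = 729**2 = 531441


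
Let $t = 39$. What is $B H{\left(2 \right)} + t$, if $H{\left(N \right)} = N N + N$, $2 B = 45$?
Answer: $174$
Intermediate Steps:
$B = \frac{45}{2}$ ($B = \frac{1}{2} \cdot 45 = \frac{45}{2} \approx 22.5$)
$H{\left(N \right)} = N + N^{2}$ ($H{\left(N \right)} = N^{2} + N = N + N^{2}$)
$B H{\left(2 \right)} + t = \frac{45 \cdot 2 \left(1 + 2\right)}{2} + 39 = \frac{45 \cdot 2 \cdot 3}{2} + 39 = \frac{45}{2} \cdot 6 + 39 = 135 + 39 = 174$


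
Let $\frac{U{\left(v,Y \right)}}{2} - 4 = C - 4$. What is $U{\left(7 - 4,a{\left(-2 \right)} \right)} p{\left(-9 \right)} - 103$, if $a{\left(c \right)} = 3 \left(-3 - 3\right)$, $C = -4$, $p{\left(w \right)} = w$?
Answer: $-31$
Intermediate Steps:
$a{\left(c \right)} = -18$ ($a{\left(c \right)} = 3 \left(-6\right) = -18$)
$U{\left(v,Y \right)} = -8$ ($U{\left(v,Y \right)} = 8 + 2 \left(-4 - 4\right) = 8 + 2 \left(-8\right) = 8 - 16 = -8$)
$U{\left(7 - 4,a{\left(-2 \right)} \right)} p{\left(-9 \right)} - 103 = \left(-8\right) \left(-9\right) - 103 = 72 - 103 = -31$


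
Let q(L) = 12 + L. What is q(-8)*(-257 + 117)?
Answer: -560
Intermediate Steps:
q(-8)*(-257 + 117) = (12 - 8)*(-257 + 117) = 4*(-140) = -560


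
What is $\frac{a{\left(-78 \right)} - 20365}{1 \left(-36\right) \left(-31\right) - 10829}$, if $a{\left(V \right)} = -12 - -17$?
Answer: $\frac{20360}{9713} \approx 2.0962$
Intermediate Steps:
$a{\left(V \right)} = 5$ ($a{\left(V \right)} = -12 + 17 = 5$)
$\frac{a{\left(-78 \right)} - 20365}{1 \left(-36\right) \left(-31\right) - 10829} = \frac{5 - 20365}{1 \left(-36\right) \left(-31\right) - 10829} = - \frac{20360}{\left(-36\right) \left(-31\right) - 10829} = - \frac{20360}{1116 - 10829} = - \frac{20360}{-9713} = \left(-20360\right) \left(- \frac{1}{9713}\right) = \frac{20360}{9713}$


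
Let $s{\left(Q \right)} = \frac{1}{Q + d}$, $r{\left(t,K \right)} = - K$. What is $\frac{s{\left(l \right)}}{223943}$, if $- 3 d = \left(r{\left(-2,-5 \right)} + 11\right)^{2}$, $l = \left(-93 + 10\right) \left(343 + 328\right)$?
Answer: $- \frac{3}{37473501905} \approx -8.0057 \cdot 10^{-11}$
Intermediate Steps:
$l = -55693$ ($l = \left(-83\right) 671 = -55693$)
$d = - \frac{256}{3}$ ($d = - \frac{\left(\left(-1\right) \left(-5\right) + 11\right)^{2}}{3} = - \frac{\left(5 + 11\right)^{2}}{3} = - \frac{16^{2}}{3} = \left(- \frac{1}{3}\right) 256 = - \frac{256}{3} \approx -85.333$)
$s{\left(Q \right)} = \frac{1}{- \frac{256}{3} + Q}$ ($s{\left(Q \right)} = \frac{1}{Q - \frac{256}{3}} = \frac{1}{- \frac{256}{3} + Q}$)
$\frac{s{\left(l \right)}}{223943} = \frac{3 \frac{1}{-256 + 3 \left(-55693\right)}}{223943} = \frac{3}{-256 - 167079} \cdot \frac{1}{223943} = \frac{3}{-167335} \cdot \frac{1}{223943} = 3 \left(- \frac{1}{167335}\right) \frac{1}{223943} = \left(- \frac{3}{167335}\right) \frac{1}{223943} = - \frac{3}{37473501905}$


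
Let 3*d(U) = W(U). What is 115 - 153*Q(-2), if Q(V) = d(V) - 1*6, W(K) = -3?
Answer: 1186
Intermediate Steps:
d(U) = -1 (d(U) = (⅓)*(-3) = -1)
Q(V) = -7 (Q(V) = -1 - 1*6 = -1 - 6 = -7)
115 - 153*Q(-2) = 115 - 153*(-7) = 115 + 1071 = 1186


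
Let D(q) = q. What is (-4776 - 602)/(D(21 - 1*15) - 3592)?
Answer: 2689/1793 ≈ 1.4997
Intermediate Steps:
(-4776 - 602)/(D(21 - 1*15) - 3592) = (-4776 - 602)/((21 - 1*15) - 3592) = -5378/((21 - 15) - 3592) = -5378/(6 - 3592) = -5378/(-3586) = -5378*(-1/3586) = 2689/1793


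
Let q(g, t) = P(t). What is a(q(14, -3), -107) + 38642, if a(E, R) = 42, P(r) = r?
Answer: 38684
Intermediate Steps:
q(g, t) = t
a(q(14, -3), -107) + 38642 = 42 + 38642 = 38684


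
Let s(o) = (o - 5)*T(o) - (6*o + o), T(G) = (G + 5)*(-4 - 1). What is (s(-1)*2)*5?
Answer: 1270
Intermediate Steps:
T(G) = -25 - 5*G (T(G) = (5 + G)*(-5) = -25 - 5*G)
s(o) = -7*o + (-25 - 5*o)*(-5 + o) (s(o) = (o - 5)*(-25 - 5*o) - (6*o + o) = (-5 + o)*(-25 - 5*o) - 7*o = (-25 - 5*o)*(-5 + o) - 7*o = -7*o + (-25 - 5*o)*(-5 + o))
(s(-1)*2)*5 = ((125 - 7*(-1) - 5*(-1)²)*2)*5 = ((125 + 7 - 5*1)*2)*5 = ((125 + 7 - 5)*2)*5 = (127*2)*5 = 254*5 = 1270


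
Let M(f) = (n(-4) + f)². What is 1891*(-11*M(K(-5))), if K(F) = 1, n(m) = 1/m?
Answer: -187209/16 ≈ -11701.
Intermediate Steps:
n(m) = 1/m
M(f) = (-¼ + f)² (M(f) = (1/(-4) + f)² = (-¼ + f)²)
1891*(-11*M(K(-5))) = 1891*(-11*(-1 + 4*1)²/16) = 1891*(-11*(-1 + 4)²/16) = 1891*(-11*3²/16) = 1891*(-11*9/16) = 1891*(-99/16) = -187209/16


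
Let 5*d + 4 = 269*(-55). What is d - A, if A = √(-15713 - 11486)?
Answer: -14799/5 - I*√27199 ≈ -2959.8 - 164.92*I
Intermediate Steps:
d = -14799/5 (d = -⅘ + (269*(-55))/5 = -⅘ + (⅕)*(-14795) = -⅘ - 2959 = -14799/5 ≈ -2959.8)
A = I*√27199 (A = √(-27199) = I*√27199 ≈ 164.92*I)
d - A = -14799/5 - I*√27199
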